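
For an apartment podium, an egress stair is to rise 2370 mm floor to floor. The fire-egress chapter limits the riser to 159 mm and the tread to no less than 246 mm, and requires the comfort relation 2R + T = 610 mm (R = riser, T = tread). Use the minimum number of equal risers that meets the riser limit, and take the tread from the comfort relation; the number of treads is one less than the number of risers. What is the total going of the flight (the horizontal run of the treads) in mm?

4116 mm

2370 / 159 = 14.91, so 15 risers are needed.
Riser R = 2370 / 15 = 158 mm, within the 159 mm limit.
Tread T = 610 − 2 × 158 = 294 mm (≥ 246 mm).
Treads = 15 − 1 = 14; going = 14 × 294 = 4116 mm.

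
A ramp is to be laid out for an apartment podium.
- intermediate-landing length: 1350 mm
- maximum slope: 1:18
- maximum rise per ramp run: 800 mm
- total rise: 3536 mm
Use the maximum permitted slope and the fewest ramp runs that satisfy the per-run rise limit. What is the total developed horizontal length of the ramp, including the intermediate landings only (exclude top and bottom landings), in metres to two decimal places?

69.05 m

At most 800 each: 3536/800 = 4.42, giving 5 ramp runs. That means 4 intermediate landings.
Horizontal run for 3536 mm of rise at 1:18 is 3536 × 18 = 63648 mm.
4 intermediate landings contribute 4 × 1350 = 5400 mm.
Total developed length = 63648 + 5400 = 69048 mm.
= 69.05 m.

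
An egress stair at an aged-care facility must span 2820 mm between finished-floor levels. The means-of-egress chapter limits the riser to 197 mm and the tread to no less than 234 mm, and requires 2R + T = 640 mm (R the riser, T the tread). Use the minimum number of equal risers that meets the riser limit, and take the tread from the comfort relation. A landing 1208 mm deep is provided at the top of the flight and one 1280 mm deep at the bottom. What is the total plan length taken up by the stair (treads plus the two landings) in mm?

2820 / 197 = 14.315 → round up to 15 risers.
Each riser is 2820/15 = 188 mm (≤ 197 mm).
Tread T = 640 − 2 × 188 = 264 mm (≥ 234 mm).
Treads = 15 − 1 = 14; going = 14 × 264 = 3696 mm.
Add landings: 3696 + 1208 + 1280 = 6184 mm.

6184 mm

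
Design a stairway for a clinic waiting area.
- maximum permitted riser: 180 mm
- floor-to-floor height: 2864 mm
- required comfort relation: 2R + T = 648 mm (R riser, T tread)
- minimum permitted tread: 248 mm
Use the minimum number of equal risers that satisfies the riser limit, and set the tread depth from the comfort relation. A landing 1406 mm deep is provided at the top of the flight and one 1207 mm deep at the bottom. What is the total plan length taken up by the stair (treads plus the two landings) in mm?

6963 mm

2864 / 180 = 15.911 → round up to 16 risers.
Each riser is 2864/16 = 179 mm (≤ 180 mm).
From 2R + T = 648: T = 648 − 358 = 290 mm.
16 risers give 15 treads; going = 15 × 290 = 4350 mm.
Enclosure = 4350 + 1406 + 1207 = 6963 mm.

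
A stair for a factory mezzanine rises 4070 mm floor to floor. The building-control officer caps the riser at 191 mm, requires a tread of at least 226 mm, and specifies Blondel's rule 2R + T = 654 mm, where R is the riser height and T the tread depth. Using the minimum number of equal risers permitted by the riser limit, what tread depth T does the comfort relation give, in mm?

284 mm

4070 / 191 = 21.31, so 22 risers are needed.
R = 4070 ÷ 22 = 185 mm.
T = 654 − 2·185 = 284 mm, which satisfies the 226 mm minimum.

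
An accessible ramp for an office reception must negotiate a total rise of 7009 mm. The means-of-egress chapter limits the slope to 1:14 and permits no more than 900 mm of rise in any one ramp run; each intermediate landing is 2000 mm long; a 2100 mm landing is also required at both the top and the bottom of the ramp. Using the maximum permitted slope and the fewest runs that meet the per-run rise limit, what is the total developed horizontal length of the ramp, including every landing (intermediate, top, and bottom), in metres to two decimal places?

116.33 m

7009 / 900 = 7.79, so 8 ramp runs are needed. That means 7 intermediate landings.
Horizontal run for 7009 mm of rise at 1:14 is 7009 × 14 = 98126 mm.
Intermediate landings: 7 × 2000 = 14000 mm.
Top and bottom landings: 2 × 2100 = 4200 mm.
Total = 98126 + 14000 + 4200 = 116326 mm.
= 116.33 m.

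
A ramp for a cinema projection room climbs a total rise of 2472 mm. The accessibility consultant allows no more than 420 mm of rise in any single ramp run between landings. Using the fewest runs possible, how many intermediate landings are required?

At most 420 each: 2472/420 = 5.89, giving 6 ramp runs.
6 runs are separated by 5 intermediate landings.

5 intermediate landings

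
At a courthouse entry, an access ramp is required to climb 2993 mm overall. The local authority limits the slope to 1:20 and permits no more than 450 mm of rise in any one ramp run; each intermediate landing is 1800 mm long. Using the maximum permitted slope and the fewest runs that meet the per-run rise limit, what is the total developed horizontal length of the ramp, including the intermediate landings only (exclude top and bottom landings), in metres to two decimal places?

At most 450 each: 2993/450 = 6.65, giving 7 ramp runs. That means 6 intermediate landings.
Ramp run (horizontal) at 1:20: 2993 × 20 = 59860 mm.
6 intermediate landings contribute 6 × 1800 = 10800 mm.
Total developed length = 59860 + 10800 = 70660 mm.
= 70.66 m.

70.66 m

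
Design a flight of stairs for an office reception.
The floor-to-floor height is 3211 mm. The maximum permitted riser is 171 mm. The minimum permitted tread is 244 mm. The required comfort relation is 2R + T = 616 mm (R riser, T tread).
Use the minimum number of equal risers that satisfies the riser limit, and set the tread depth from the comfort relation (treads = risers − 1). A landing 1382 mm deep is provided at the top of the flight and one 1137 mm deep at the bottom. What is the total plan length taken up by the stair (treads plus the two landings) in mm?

7523 mm

3211 / 171 = 18.778 → round up to 19 risers.
R = 3211 ÷ 19 = 169 mm.
T = 616 − 2·169 = 278 mm, which satisfies the 244 mm minimum.
Going = (19 − 1) × 278 = 5004 mm.
Add landings: 5004 + 1382 + 1137 = 7523 mm.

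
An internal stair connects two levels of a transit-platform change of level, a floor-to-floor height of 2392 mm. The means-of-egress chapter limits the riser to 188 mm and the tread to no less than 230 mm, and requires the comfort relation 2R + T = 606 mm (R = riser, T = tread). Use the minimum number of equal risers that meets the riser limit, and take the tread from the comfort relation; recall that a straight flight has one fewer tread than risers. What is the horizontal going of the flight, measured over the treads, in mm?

2856 mm

⌈2392/188⌉ = 13 risers.
Riser R = 2392 / 13 = 184 mm, within the 188 mm limit.
T = 606 − 2·184 = 238 mm, which satisfies the 230 mm minimum.
13 risers give 12 treads; going = 12 × 238 = 2856 mm.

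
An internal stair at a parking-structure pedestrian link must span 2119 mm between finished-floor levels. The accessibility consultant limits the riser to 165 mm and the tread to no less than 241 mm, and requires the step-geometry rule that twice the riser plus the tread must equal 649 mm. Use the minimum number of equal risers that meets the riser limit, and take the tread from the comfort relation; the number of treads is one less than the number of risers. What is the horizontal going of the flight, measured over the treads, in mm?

⌈2119/165⌉ = 13 risers.
Riser R = 2119 / 13 = 163 mm, within the 165 mm limit.
T = 649 − 2·163 = 323 mm, which satisfies the 241 mm minimum.
Going = (13 − 1) × 323 = 3876 mm.

3876 mm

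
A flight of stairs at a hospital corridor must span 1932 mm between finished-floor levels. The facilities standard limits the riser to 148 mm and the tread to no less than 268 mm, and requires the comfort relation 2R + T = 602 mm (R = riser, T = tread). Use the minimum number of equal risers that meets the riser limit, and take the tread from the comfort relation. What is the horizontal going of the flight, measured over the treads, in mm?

⌈1932/148⌉ = 14 risers.
Each riser is 1932/14 = 138 mm (≤ 148 mm).
From 2R + T = 602: T = 602 − 276 = 326 mm.
Going = (14 − 1) × 326 = 4238 mm.

4238 mm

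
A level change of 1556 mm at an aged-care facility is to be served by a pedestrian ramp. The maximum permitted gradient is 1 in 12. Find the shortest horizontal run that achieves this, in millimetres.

At 1:12 the run is 12 × 1556 = 18672 mm.

18672 mm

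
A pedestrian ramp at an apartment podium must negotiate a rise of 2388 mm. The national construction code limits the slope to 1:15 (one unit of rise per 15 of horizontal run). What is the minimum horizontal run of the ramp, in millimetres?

At 1:15 the run is 15 × 2388 = 35820 mm.

35820 mm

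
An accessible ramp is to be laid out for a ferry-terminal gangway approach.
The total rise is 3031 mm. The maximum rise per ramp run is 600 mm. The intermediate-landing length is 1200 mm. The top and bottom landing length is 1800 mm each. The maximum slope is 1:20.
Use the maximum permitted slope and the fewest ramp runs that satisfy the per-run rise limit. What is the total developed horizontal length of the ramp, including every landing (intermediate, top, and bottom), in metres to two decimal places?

70.22 m

3031 / 600 = 5.05, so 6 ramp runs are needed. That means 5 intermediate landings.
Horizontal run for 3031 mm of rise at 1:20 is 3031 × 20 = 60620 mm.
5 intermediate landings contribute 5 × 1200 = 6000 mm.
Top and bottom landings: 2 × 1800 = 3600 mm.
Total = 60620 + 6000 + 3600 = 70220 mm.
= 70.22 m.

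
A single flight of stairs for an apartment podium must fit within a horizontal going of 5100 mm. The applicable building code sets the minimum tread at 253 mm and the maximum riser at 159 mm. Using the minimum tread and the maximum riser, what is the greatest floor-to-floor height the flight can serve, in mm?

Treads that fit: ⌊5100 / 253⌋ = 20.
Risers = treads + 1 = 21.
Maximum height = 21 × 159 = 3339 mm.

3339 mm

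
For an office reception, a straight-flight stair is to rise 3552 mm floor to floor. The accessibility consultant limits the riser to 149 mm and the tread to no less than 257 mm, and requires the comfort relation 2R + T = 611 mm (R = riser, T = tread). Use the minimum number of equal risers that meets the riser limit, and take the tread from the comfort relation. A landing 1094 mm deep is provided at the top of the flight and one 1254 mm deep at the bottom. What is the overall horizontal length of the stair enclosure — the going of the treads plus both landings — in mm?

9593 mm

3552 / 149 = 23.84, so 24 risers are needed.
R = 3552 ÷ 24 = 148 mm.
Tread T = 611 − 2 × 148 = 315 mm (≥ 257 mm).
Treads = 24 − 1 = 23; going = 23 × 315 = 7245 mm.
Add landings: 7245 + 1094 + 1254 = 9593 mm.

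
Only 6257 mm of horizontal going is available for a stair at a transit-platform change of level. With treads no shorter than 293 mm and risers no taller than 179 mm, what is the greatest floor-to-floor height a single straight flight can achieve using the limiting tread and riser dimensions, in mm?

Treads that fit: ⌊6257 / 293⌋ = 21.
Risers = treads + 1 = 22.
Maximum height = 22 × 179 = 3938 mm.

3938 mm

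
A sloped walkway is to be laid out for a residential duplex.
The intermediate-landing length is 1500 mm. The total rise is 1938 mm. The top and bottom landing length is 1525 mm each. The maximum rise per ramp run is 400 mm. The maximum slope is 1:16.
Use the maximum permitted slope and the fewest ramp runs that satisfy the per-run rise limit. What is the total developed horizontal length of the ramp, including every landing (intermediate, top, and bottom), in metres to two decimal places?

40.06 m

1938 / 400 = 4.845 → round up to 5 ramp runs. That means 4 intermediate landings.
Horizontal run for 1938 mm of rise at 1:16 is 1938 × 16 = 31008 mm.
4 intermediate landings contribute 4 × 1500 = 6000 mm.
Top and bottom landings: 2 × 1525 = 3050 mm.
Total = 31008 + 6000 + 3050 = 40058 mm.
= 40.06 m.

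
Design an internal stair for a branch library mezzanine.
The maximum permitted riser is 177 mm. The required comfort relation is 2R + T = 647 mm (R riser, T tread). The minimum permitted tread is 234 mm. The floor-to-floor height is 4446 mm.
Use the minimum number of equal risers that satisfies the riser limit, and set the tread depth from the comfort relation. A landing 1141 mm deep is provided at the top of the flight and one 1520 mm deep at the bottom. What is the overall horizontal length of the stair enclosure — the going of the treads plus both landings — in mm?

At most 177 each: 4446/177 = 25.12, giving 26 risers.
Each riser is 4446/26 = 171 mm (≤ 177 mm).
From 2R + T = 647: T = 647 − 342 = 305 mm.
26 risers give 25 treads; going = 25 × 305 = 7625 mm.
Add landings: 7625 + 1141 + 1520 = 10286 mm.

10286 mm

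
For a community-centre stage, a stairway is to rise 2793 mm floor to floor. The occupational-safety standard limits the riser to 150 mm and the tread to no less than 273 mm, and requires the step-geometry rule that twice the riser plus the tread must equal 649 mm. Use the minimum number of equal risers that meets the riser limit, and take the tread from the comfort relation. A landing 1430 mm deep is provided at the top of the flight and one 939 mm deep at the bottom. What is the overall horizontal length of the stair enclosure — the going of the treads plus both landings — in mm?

8759 mm

At most 150 each: 2793/150 = 18.62, giving 19 risers.
R = 2793 ÷ 19 = 147 mm.
Tread T = 649 − 2 × 147 = 355 mm (≥ 273 mm).
19 risers give 18 treads; going = 18 × 355 = 6390 mm.
Add landings: 6390 + 1430 + 939 = 8759 mm.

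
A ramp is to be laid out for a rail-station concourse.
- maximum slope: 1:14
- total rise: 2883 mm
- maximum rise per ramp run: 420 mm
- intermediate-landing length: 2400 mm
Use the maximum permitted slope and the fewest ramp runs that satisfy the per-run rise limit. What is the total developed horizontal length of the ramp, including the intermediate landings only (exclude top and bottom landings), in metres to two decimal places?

54.76 m

2883 / 420 = 6.86, so 7 ramp runs are needed. That means 6 intermediate landings.
Horizontal run for 2883 mm of rise at 1:14 is 2883 × 14 = 40362 mm.
Intermediate landings: 6 × 2400 = 14400 mm.
Total developed length = 40362 + 14400 = 54762 mm.
= 54.76 m.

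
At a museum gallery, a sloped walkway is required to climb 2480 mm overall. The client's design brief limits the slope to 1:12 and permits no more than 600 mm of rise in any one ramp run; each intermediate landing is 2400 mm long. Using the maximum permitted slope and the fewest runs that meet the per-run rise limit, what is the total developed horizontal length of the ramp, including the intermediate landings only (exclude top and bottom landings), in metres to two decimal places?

⌈2480/600⌉ = 5 ramp runs. That means 4 intermediate landings.
Ramp run (horizontal) at 1:12: 2480 × 12 = 29760 mm.
4 intermediate landings contribute 4 × 2400 = 9600 mm.
Total developed length = 29760 + 9600 = 39360 mm.
= 39.36 m.

39.36 m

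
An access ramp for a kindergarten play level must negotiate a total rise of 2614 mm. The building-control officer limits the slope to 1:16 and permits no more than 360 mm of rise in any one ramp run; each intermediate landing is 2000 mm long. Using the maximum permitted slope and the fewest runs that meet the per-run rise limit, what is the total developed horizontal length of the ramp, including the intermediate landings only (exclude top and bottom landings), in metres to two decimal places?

2614 / 360 = 7.26, so 8 ramp runs are needed. That means 7 intermediate landings.
Horizontal run for 2614 mm of rise at 1:16 is 2614 × 16 = 41824 mm.
7 intermediate landings contribute 7 × 2000 = 14000 mm.
Developed length = 41824 + 14000 = 55824 mm.
= 55.82 m.

55.82 m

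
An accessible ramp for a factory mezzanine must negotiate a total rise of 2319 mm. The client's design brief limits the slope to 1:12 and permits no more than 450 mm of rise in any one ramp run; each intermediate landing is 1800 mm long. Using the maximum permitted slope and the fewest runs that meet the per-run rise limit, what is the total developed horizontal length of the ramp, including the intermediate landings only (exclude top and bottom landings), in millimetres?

36828 mm

At most 450 each: 2319/450 = 5.15, giving 6 ramp runs. That means 5 intermediate landings.
Ramp run (horizontal) at 1:12: 2319 × 12 = 27828 mm.
5 intermediate landings contribute 5 × 1800 = 9000 mm.
Developed length = 27828 + 9000 = 36828 mm.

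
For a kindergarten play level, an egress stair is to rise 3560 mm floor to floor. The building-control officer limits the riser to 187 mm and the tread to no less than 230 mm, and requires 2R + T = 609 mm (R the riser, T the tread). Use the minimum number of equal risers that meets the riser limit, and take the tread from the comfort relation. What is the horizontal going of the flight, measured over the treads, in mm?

3560 / 187 = 19.037 → round up to 20 risers.
Each riser is 3560/20 = 178 mm (≤ 187 mm).
Tread T = 609 − 2 × 178 = 253 mm (≥ 230 mm).
20 risers give 19 treads; going = 19 × 253 = 4807 mm.

4807 mm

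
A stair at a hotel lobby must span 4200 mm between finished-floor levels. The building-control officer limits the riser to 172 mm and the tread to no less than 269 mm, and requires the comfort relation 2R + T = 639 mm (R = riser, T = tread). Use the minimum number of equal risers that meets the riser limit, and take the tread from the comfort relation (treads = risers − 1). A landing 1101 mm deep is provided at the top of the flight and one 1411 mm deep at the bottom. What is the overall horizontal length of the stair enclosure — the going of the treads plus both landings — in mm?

4200 / 172 = 24.419 → round up to 25 risers.
Riser R = 4200 / 25 = 168 mm, within the 172 mm limit.
T = 639 − 2·168 = 303 mm, which satisfies the 269 mm minimum.
Going = (25 − 1) × 303 = 7272 mm.
Add landings: 7272 + 1101 + 1411 = 9784 mm.

9784 mm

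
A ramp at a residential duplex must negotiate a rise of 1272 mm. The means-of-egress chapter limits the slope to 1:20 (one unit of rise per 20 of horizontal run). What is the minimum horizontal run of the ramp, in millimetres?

Run = rise × 20 = 1272 × 20 = 25440 mm.

25440 mm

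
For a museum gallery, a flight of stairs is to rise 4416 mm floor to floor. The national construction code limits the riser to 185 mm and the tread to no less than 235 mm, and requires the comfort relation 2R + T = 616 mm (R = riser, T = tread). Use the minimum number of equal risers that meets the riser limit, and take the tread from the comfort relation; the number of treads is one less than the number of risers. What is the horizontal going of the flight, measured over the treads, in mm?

5704 mm

4416 / 185 = 23.870 → round up to 24 risers.
Each riser is 4416/24 = 184 mm (≤ 185 mm).
Tread T = 616 − 2 × 184 = 248 mm (≥ 235 mm).
Going = (24 − 1) × 248 = 5704 mm.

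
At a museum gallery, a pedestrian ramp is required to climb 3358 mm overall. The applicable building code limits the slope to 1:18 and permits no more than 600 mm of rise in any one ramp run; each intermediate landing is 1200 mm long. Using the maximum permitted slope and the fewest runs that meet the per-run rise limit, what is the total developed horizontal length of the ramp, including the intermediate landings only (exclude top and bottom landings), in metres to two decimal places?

3358 / 600 = 5.597 → round up to 6 ramp runs. That means 5 intermediate landings.
Ramp run (horizontal) at 1:18: 3358 × 18 = 60444 mm.
5 intermediate landings contribute 5 × 1200 = 6000 mm.
Total developed length = 60444 + 6000 = 66444 mm.
= 66.44 m.

66.44 m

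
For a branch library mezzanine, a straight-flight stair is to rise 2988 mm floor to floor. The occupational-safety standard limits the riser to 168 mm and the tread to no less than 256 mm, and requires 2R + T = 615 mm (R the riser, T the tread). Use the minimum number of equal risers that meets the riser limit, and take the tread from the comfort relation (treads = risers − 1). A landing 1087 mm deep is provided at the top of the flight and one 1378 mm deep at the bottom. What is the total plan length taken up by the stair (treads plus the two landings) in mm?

2988 / 168 = 17.79, so 18 risers are needed.
R = 2988 ÷ 18 = 166 mm.
Tread T = 615 − 2 × 166 = 283 mm (≥ 256 mm).
Treads = 18 − 1 = 17; going = 17 × 283 = 4811 mm.
Enclosure = 4811 + 1087 + 1378 = 7276 mm.

7276 mm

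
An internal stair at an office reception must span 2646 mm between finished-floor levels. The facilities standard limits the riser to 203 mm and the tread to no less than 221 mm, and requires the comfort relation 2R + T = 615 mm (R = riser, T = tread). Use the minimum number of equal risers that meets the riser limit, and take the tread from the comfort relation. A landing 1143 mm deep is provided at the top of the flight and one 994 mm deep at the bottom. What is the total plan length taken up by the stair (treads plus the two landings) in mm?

At most 203 each: 2646/203 = 13.03, giving 14 risers.
R = 2646 ÷ 14 = 189 mm.
T = 615 − 2·189 = 237 mm, which satisfies the 221 mm minimum.
Going = (14 − 1) × 237 = 3081 mm.
Enclosure = 3081 + 1143 + 994 = 5218 mm.

5218 mm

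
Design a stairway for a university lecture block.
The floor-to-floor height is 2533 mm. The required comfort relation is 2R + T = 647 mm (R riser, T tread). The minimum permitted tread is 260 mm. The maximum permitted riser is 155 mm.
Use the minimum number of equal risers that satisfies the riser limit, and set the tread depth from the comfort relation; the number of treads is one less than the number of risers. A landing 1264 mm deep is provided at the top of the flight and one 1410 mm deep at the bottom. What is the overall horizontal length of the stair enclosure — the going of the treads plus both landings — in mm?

8258 mm

At most 155 each: 2533/155 = 16.34, giving 17 risers.
Each riser is 2533/17 = 149 mm (≤ 155 mm).
From 2R + T = 647: T = 647 − 298 = 349 mm.
17 risers give 16 treads; going = 16 × 349 = 5584 mm.
Enclosure = 5584 + 1264 + 1410 = 8258 mm.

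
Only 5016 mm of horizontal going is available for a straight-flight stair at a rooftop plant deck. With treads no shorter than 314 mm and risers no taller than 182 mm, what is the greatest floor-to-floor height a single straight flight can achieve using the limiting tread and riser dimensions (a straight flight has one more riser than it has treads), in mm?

5016 / 314 = 15.97, so 15 treads fit.
Risers = treads + 1 = 16.
Maximum height = 16 × 182 = 2912 mm.

2912 mm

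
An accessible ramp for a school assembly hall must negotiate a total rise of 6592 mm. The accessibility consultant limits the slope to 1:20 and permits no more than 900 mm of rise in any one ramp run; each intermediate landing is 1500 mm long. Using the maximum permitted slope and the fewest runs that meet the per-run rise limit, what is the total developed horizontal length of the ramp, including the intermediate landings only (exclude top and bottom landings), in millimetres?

6592 / 900 = 7.324 → round up to 8 ramp runs. That means 7 intermediate landings.
Ramp run (horizontal) at 1:20: 6592 × 20 = 131840 mm.
7 intermediate landings contribute 7 × 1500 = 10500 mm.
Total developed length = 131840 + 10500 = 142340 mm.

142340 mm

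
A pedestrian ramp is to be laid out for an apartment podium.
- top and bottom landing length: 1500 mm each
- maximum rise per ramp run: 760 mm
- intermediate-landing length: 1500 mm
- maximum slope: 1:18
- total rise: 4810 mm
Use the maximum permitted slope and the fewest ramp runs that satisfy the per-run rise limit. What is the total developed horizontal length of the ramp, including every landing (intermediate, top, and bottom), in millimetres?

4810 / 760 = 6.33, so 7 ramp runs are needed. That means 6 intermediate landings.
Horizontal run for 4810 mm of rise at 1:18 is 4810 × 18 = 86580 mm.
Intermediate landings: 6 × 1500 = 9000 mm.
Top and bottom landings: 2 × 1500 = 3000 mm.
Total = 86580 + 9000 + 3000 = 98580 mm.

98580 mm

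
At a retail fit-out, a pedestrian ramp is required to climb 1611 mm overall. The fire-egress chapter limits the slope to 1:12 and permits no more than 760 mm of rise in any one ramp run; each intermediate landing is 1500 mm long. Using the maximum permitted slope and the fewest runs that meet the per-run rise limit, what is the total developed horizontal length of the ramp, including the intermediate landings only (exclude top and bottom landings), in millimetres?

⌈1611/760⌉ = 3 ramp runs. That means 2 intermediate landings.
Horizontal run for 1611 mm of rise at 1:12 is 1611 × 12 = 19332 mm.
2 intermediate landings contribute 2 × 1500 = 3000 mm.
Developed length = 19332 + 3000 = 22332 mm.

22332 mm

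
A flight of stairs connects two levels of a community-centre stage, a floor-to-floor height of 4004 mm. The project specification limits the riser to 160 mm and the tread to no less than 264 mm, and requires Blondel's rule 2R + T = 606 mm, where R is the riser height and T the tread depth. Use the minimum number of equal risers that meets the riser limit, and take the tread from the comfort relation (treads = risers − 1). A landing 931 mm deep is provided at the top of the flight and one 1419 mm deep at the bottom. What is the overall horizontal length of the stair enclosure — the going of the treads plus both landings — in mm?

4004 / 160 = 25.025 → round up to 26 risers.
Each riser is 4004/26 = 154 mm (≤ 160 mm).
Tread T = 606 − 2 × 154 = 298 mm (≥ 264 mm).
Treads = 26 − 1 = 25; going = 25 × 298 = 7450 mm.
Enclosure = 7450 + 931 + 1419 = 9800 mm.

9800 mm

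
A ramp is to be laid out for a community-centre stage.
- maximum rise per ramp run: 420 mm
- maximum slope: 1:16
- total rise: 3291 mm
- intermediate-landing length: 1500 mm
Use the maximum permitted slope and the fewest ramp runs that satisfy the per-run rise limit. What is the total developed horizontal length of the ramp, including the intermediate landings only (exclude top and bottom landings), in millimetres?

63156 mm

At most 420 each: 3291/420 = 7.84, giving 8 ramp runs. That means 7 intermediate landings.
Ramp run (horizontal) at 1:16: 3291 × 16 = 52656 mm.
7 intermediate landings contribute 7 × 1500 = 10500 mm.
Total developed length = 52656 + 10500 = 63156 mm.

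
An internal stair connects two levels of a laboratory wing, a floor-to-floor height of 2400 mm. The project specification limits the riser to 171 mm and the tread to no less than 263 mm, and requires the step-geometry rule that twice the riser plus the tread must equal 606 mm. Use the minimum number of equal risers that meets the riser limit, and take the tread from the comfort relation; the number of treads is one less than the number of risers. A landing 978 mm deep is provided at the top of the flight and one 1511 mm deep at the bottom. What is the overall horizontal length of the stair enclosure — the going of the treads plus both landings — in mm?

2400 / 171 = 14.04, so 15 risers are needed.
Riser R = 2400 / 15 = 160 mm, within the 171 mm limit.
Tread T = 606 − 2 × 160 = 286 mm (≥ 263 mm).
Going = (15 − 1) × 286 = 4004 mm.
Add landings: 4004 + 978 + 1511 = 6493 mm.

6493 mm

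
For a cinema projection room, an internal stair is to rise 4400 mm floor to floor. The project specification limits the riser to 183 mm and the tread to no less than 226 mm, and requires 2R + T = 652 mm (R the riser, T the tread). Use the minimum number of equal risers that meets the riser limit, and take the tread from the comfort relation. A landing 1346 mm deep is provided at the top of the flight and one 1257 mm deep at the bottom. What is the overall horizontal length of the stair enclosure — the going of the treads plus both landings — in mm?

9803 mm

4400 / 183 = 24.044 → round up to 25 risers.
R = 4400 ÷ 25 = 176 mm.
T = 652 − 2·176 = 300 mm, which satisfies the 226 mm minimum.
Treads = 25 − 1 = 24; going = 24 × 300 = 7200 mm.
Add landings: 7200 + 1346 + 1257 = 9803 mm.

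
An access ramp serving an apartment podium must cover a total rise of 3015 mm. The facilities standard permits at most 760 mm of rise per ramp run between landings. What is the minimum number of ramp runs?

⌈3015/760⌉ = 4 ramp runs.

4 runs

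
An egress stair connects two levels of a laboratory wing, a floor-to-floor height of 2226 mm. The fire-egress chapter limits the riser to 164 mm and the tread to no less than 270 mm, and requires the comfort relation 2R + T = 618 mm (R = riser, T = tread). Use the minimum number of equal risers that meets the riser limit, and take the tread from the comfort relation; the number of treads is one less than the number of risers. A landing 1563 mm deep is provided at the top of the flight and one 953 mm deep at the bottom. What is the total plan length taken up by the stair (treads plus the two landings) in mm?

At most 164 each: 2226/164 = 13.57, giving 14 risers.
Riser R = 2226 / 14 = 159 mm, within the 164 mm limit.
Tread T = 618 − 2 × 159 = 300 mm (≥ 270 mm).
14 risers give 13 treads; going = 13 × 300 = 3900 mm.
Enclosure = 3900 + 1563 + 953 = 6416 mm.

6416 mm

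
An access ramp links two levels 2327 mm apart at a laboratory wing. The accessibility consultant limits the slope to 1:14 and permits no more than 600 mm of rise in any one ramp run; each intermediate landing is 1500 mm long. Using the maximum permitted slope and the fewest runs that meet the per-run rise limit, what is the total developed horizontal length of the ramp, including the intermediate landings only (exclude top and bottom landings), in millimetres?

37078 mm

2327 / 600 = 3.878 → round up to 4 ramp runs. That means 3 intermediate landings.
Ramp run (horizontal) at 1:14: 2327 × 14 = 32578 mm.
3 intermediate landings contribute 3 × 1500 = 4500 mm.
Developed length = 32578 + 4500 = 37078 mm.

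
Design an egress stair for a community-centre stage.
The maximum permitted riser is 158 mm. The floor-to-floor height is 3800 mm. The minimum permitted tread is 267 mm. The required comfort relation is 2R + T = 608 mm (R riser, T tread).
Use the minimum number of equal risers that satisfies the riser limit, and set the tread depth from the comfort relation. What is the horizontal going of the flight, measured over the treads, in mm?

3800 / 158 = 24.05, so 25 risers are needed.
R = 3800 ÷ 25 = 152 mm.
Tread T = 608 − 2 × 152 = 304 mm (≥ 267 mm).
Going = (25 − 1) × 304 = 7296 mm.

7296 mm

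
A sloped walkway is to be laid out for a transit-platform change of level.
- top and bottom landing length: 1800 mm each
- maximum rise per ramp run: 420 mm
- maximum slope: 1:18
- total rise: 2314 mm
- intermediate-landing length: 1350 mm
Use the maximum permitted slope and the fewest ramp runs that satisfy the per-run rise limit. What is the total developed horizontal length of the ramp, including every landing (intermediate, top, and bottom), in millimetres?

52002 mm

2314 / 420 = 5.51, so 6 ramp runs are needed. That means 5 intermediate landings.
Horizontal run for 2314 mm of rise at 1:18 is 2314 × 18 = 41652 mm.
5 intermediate landings contribute 5 × 1350 = 6750 mm.
Top and bottom landings: 2 × 1800 = 3600 mm.
Total = 41652 + 6750 + 3600 = 52002 mm.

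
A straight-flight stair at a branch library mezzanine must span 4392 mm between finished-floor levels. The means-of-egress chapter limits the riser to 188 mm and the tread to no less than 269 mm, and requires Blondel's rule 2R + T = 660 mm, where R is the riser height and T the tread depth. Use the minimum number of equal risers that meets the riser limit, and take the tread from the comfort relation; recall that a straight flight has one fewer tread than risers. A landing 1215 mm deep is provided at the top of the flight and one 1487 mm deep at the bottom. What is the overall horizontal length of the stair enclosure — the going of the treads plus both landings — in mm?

9464 mm

4392 / 188 = 23.362 → round up to 24 risers.
Riser R = 4392 / 24 = 183 mm, within the 188 mm limit.
Tread T = 660 − 2 × 183 = 294 mm (≥ 269 mm).
Treads = 24 − 1 = 23; going = 23 × 294 = 6762 mm.
Enclosure = 6762 + 1215 + 1487 = 9464 mm.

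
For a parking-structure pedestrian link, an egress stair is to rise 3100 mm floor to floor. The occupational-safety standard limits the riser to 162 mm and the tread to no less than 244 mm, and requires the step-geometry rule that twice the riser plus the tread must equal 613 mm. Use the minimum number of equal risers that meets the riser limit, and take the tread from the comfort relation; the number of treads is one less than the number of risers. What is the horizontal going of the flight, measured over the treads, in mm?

3100 / 162 = 19.14, so 20 risers are needed.
Riser R = 3100 / 20 = 155 mm, within the 162 mm limit.
From 2R + T = 613: T = 613 − 310 = 303 mm.
Going = (20 − 1) × 303 = 5757 mm.

5757 mm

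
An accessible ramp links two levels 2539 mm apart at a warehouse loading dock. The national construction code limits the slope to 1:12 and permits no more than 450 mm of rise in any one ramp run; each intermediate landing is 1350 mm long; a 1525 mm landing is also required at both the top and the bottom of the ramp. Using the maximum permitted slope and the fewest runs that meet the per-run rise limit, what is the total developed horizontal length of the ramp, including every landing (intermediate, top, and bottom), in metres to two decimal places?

40.27 m

At most 450 each: 2539/450 = 5.64, giving 6 ramp runs. That means 5 intermediate landings.
Horizontal run for 2539 mm of rise at 1:12 is 2539 × 12 = 30468 mm.
Intermediate landings: 5 × 1350 = 6750 mm.
Top and bottom landings: 2 × 1525 = 3050 mm.
Total = 30468 + 6750 + 3050 = 40268 mm.
= 40.27 m.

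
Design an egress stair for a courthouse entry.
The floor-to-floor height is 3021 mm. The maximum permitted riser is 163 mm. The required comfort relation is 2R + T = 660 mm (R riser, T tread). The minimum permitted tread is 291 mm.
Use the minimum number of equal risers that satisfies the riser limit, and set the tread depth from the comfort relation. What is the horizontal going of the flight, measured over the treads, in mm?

3021 / 163 = 18.53, so 19 risers are needed.
R = 3021 ÷ 19 = 159 mm.
From 2R + T = 660: T = 660 − 318 = 342 mm.
Going = (19 − 1) × 342 = 6156 mm.

6156 mm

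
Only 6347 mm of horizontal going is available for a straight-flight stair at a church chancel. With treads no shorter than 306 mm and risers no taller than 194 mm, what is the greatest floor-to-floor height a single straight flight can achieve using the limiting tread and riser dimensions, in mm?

4074 mm

Treads that fit: ⌊6347 / 306⌋ = 20.
Risers = treads + 1 = 21.
Maximum height = 21 × 194 = 4074 mm.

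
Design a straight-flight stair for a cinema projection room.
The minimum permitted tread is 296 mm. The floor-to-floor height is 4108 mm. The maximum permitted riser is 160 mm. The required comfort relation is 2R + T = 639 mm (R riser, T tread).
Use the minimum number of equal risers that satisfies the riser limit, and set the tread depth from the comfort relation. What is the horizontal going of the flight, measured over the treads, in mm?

⌈4108/160⌉ = 26 risers.
R = 4108 ÷ 26 = 158 mm.
T = 639 − 2·158 = 323 mm, which satisfies the 296 mm minimum.
Treads = 26 − 1 = 25; going = 25 × 323 = 8075 mm.

8075 mm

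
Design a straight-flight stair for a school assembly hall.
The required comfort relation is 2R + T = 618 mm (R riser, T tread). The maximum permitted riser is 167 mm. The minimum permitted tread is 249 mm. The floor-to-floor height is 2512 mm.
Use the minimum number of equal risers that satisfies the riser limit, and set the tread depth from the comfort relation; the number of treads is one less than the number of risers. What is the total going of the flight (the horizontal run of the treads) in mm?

2512 / 167 = 15.04, so 16 risers are needed.
Each riser is 2512/16 = 157 mm (≤ 167 mm).
From 2R + T = 618: T = 618 − 314 = 304 mm.
Treads = 16 − 1 = 15; going = 15 × 304 = 4560 mm.

4560 mm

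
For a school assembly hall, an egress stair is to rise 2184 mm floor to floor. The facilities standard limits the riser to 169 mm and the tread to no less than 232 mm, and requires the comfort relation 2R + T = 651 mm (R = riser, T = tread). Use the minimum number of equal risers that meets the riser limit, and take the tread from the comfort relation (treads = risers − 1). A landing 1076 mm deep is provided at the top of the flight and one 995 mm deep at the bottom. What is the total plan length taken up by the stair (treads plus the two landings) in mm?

At most 169 each: 2184/169 = 12.92, giving 13 risers.
R = 2184 ÷ 13 = 168 mm.
T = 651 − 2·168 = 315 mm, which satisfies the 232 mm minimum.
Going = (13 − 1) × 315 = 3780 mm.
Enclosure = 3780 + 1076 + 995 = 5851 mm.

5851 mm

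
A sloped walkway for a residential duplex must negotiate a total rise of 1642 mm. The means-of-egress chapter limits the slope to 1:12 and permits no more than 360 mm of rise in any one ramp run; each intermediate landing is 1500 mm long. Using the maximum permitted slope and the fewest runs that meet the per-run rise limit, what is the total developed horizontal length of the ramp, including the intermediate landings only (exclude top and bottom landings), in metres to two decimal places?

25.70 m

1642 / 360 = 4.561 → round up to 5 ramp runs. That means 4 intermediate landings.
Horizontal run for 1642 mm of rise at 1:12 is 1642 × 12 = 19704 mm.
4 intermediate landings contribute 4 × 1500 = 6000 mm.
Total developed length = 19704 + 6000 = 25704 mm.
= 25.70 m.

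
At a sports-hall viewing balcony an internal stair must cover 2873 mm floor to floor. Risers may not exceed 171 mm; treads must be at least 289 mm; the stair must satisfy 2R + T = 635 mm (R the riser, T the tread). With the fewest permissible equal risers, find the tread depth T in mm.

⌈2873/171⌉ = 17 risers.
Riser R = 2873 / 17 = 169 mm, within the 171 mm limit.
From 2R + T = 635: T = 635 − 338 = 297 mm.

297 mm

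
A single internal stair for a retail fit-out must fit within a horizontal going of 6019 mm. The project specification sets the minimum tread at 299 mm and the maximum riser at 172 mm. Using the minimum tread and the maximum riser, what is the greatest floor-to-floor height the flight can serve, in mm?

3612 mm

6019 / 299 = 20.13, so 20 treads fit.
Risers = treads + 1 = 21.
Maximum height = 21 × 172 = 3612 mm.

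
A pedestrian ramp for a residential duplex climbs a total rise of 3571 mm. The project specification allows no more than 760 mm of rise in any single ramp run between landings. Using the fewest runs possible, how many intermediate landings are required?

4 intermediate landings

3571 / 760 = 4.699 → round up to 5 ramp runs.
5 runs are separated by 4 intermediate landings.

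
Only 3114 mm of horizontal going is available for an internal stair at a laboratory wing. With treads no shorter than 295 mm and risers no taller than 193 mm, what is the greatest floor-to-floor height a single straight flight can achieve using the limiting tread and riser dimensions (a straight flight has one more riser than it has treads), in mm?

2123 mm

3114 / 295 = 10.56, so 10 treads fit.
Risers = treads + 1 = 11.
Maximum height = 11 × 193 = 2123 mm.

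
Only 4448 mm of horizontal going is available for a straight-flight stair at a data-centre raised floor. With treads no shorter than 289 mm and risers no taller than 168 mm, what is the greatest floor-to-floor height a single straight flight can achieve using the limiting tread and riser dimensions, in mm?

Treads that fit: ⌊4448 / 289⌋ = 15.
Risers = treads + 1 = 16.
Maximum height = 16 × 168 = 2688 mm.

2688 mm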